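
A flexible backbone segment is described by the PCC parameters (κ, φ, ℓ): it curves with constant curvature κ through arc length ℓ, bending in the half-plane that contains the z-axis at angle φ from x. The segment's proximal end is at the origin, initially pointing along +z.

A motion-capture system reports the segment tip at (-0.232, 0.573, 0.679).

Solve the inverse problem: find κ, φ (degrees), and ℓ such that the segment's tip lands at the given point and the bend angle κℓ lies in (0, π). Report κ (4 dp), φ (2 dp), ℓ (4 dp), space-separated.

ρ = √(x²+y²) = √(-0.232² + 0.573²) = 0.61819
φ = atan2(y, x) mod 360° = atan2(0.573, -0.232) = 112.0424°
|p|² = ρ² + z² = 0.61819² + 0.679² = 0.84319
κ = 2ρ / |p|² = 2×0.61819 / 0.84319 = 1.46629
θ = 2·atan2(ρ, z) = 2·atan2(0.61819, 0.679) = 1.47710 rad
ℓ = θ/κ = 1.47710/1.46629 = 1.00737

1.4663 112.04 1.0074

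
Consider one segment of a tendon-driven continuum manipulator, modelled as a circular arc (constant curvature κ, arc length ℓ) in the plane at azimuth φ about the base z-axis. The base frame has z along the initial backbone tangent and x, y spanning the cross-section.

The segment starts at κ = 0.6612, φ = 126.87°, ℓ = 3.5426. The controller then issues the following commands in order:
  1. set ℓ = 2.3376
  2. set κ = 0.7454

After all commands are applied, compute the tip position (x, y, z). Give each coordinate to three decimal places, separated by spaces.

-0.942 1.257 1.322

initial: κ=0.6612, φ=126.87°, ℓ=3.5426
cmd 1: set ℓ=2.3376 → (κ,φ,ℓ)=(0.6612,126.87°,2.3376) → tip=(-0.8846,1.1795,1.5119)
cmd 2: set κ=0.7454 → (κ,φ,ℓ)=(0.7454,126.87°,2.3376) → tip=(-0.9424,1.2566,1.3218)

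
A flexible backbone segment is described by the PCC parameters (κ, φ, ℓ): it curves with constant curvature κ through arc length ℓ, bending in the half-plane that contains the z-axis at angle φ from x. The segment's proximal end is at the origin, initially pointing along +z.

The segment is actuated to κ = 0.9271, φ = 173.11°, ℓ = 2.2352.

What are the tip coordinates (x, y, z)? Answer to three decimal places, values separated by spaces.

θ = κ·ℓ = 0.9271 × 2.2352 = 2.07225 rad
ρ = (1 − cos θ)/κ = (1 − -0.48070)/0.9271 = 1.59714
z = sin θ / κ = 0.87688/0.9271 = 0.94583
x = ρ cos φ = 1.59714 × cos(173.11°) = -1.58560
y = ρ sin φ = 1.59714 × sin(173.11°) = 0.19160

-1.586 0.192 0.946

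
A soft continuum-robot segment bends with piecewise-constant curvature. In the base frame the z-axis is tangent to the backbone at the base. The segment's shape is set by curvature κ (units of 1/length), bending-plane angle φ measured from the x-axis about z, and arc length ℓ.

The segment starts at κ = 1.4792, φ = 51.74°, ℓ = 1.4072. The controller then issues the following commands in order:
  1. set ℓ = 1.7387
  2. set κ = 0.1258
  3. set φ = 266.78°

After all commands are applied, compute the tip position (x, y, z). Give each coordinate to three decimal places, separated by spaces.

-0.011 -0.189 1.725

initial: κ=1.4792, φ=51.74°, ℓ=1.4072
cmd 1: set ℓ=1.7387 → (κ,φ,ℓ)=(1.4792,51.74°,1.7387) → tip=(0.7711,0.9778,0.3646)
cmd 2: set κ=0.1258 → (κ,φ,ℓ)=(0.1258,51.74°,1.7387) → tip=(0.1173,0.1487,1.7249)
cmd 3: set φ=266.78° → (κ,φ,ℓ)=(0.1258,266.78°,1.7387) → tip=(-0.0106,-0.1891,1.7249)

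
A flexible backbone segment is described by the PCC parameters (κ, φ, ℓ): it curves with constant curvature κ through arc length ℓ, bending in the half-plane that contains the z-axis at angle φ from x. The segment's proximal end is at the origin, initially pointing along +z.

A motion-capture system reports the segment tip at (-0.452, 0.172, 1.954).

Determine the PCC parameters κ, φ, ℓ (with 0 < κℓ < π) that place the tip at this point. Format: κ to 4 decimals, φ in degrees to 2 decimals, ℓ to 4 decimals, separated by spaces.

ρ = √(x²+y²) = √(-0.452² + 0.172²) = 0.48362
φ = atan2(y, x) mod 360° = atan2(0.172, -0.452) = 159.1666°
|p|² = ρ² + z² = 0.48362² + 1.954² = 4.05200
κ = 2ρ / |p|² = 2×0.48362 / 4.05200 = 0.23871
θ = 2·atan2(ρ, z) = 2·atan2(0.48362, 1.954) = 0.48525 rad
ℓ = θ/κ = 0.48525/0.23871 = 2.03285

0.2387 159.17 2.0328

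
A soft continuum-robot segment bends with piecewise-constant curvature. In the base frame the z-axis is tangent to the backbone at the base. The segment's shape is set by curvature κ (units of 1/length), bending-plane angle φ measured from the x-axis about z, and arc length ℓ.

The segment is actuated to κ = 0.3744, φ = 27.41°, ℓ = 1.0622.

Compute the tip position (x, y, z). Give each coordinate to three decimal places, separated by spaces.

0.185 0.096 1.034

θ = κ·ℓ = 0.3744 × 1.0622 = 0.39769 rad
ρ = (1 − cos θ)/κ = (1 − 0.92196)/0.3744 = 0.20844
z = sin θ / κ = 0.38729/0.3744 = 1.03442
x = ρ cos φ = 0.20844 × cos(27.41°) = 0.18504
y = ρ sin φ = 0.20844 × sin(27.41°) = 0.09596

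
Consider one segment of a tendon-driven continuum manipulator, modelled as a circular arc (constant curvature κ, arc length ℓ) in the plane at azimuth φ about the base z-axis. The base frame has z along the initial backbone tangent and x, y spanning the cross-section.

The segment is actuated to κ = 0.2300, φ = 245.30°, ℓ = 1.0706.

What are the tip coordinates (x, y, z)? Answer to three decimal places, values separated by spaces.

θ = κ·ℓ = 0.2300 × 1.0706 = 0.24624 rad
ρ = (1 − cos θ)/κ = (1 − 0.96984)/0.2300 = 0.13115
z = sin θ / κ = 0.24376/0.2300 = 1.05981
x = ρ cos φ = 0.13115 × cos(245.30°) = -0.05480
y = ρ sin φ = 0.13115 × sin(245.30°) = -0.11915

-0.055 -0.119 1.060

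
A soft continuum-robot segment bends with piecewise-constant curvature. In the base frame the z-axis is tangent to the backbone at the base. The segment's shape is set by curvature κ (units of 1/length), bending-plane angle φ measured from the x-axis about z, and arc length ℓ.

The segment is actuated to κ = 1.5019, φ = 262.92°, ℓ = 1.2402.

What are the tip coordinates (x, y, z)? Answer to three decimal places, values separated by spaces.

-0.106 -0.851 0.638

θ = κ·ℓ = 1.5019 × 1.2402 = 1.86266 rad
ρ = (1 − cos θ)/κ = (1 − -0.28773)/1.5019 = 0.85740
z = sin θ / κ = 0.95771/1.5019 = 0.63767
x = ρ cos φ = 0.85740 × cos(262.92°) = -0.10568
y = ρ sin φ = 0.85740 × sin(262.92°) = -0.85087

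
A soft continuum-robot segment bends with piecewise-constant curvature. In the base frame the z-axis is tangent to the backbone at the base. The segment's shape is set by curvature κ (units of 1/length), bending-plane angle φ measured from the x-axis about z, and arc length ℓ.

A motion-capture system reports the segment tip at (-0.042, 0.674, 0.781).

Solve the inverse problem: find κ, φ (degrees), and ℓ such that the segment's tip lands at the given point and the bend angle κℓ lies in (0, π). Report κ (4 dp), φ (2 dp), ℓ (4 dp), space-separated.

1.2670 93.57 1.1254

ρ = √(x²+y²) = √(-0.042² + 0.674²) = 0.67531
φ = atan2(y, x) mod 360° = atan2(0.674, -0.042) = 93.5657°
|p|² = ρ² + z² = 0.67531² + 0.781² = 1.06600
κ = 2ρ / |p|² = 2×0.67531 / 1.06600 = 1.26699
θ = 2·atan2(ρ, z) = 2·atan2(0.67531, 0.781) = 1.42590 rad
ℓ = θ/κ = 1.42590/1.26699 = 1.12542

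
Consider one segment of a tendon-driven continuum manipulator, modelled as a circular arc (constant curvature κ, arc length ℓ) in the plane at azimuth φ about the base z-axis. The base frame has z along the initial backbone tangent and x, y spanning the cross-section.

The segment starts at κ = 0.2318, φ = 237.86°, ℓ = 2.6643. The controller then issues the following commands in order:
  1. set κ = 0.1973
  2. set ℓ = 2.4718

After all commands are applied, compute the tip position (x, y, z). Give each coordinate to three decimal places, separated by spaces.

initial: κ=0.2318, φ=237.86°, ℓ=2.6643
cmd 1: set κ=0.1973 → (κ,φ,ℓ)=(0.1973,237.86°,2.6643) → tip=(-0.3640,-0.5794,2.5433)
cmd 2: set ℓ=2.4718 → (κ,φ,ℓ)=(0.1973,237.86°,2.4718) → tip=(-0.3143,-0.5003,2.3750)

-0.314 -0.500 2.375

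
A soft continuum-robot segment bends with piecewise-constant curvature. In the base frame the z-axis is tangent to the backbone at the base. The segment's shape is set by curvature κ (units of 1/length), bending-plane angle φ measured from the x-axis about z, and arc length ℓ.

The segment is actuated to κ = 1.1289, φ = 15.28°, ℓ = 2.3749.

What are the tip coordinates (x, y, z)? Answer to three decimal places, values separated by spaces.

1.620 0.443 0.394

θ = κ·ℓ = 1.1289 × 2.3749 = 2.68102 rad
ρ = (1 − cos θ)/κ = (1 − -0.89580)/1.1289 = 1.67933
z = sin θ / κ = 0.44446/1.1289 = 0.39371
x = ρ cos φ = 1.67933 × cos(15.28°) = 1.61997
y = ρ sin φ = 1.67933 × sin(15.28°) = 0.44257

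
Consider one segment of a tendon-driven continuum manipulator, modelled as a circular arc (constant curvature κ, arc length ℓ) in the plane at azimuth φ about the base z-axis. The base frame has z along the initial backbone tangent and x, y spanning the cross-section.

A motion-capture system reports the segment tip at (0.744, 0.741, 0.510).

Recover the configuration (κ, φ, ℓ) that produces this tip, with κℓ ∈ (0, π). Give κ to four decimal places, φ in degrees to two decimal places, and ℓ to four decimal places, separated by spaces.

ρ = √(x²+y²) = √(0.744² + 0.741²) = 1.05006
φ = atan2(y, x) mod 360° = atan2(0.741, 0.744) = 44.8843°
|p|² = ρ² + z² = 1.05006² + 0.510² = 1.36272
κ = 2ρ / |p|² = 2×1.05006 / 1.36272 = 1.54112
θ = 2·atan2(ρ, z) = 2·atan2(1.05006, 0.510) = 2.23733 rad
ℓ = θ/κ = 2.23733/1.54112 = 1.45175

1.5411 44.88 1.4518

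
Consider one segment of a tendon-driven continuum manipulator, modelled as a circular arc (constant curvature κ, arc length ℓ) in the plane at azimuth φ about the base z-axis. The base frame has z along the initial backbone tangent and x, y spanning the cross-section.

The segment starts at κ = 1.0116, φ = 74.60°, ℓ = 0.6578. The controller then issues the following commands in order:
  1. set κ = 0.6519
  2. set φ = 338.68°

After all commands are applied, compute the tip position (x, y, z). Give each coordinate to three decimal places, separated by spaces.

0.129 -0.050 0.638

initial: κ=1.0116, φ=74.60°, ℓ=0.6578
cmd 1: set κ=0.6519 → (κ,φ,ℓ)=(0.6519,74.60°,0.6578) → tip=(0.0369,0.1339,0.6378)
cmd 2: set φ=338.68° → (κ,φ,ℓ)=(0.6519,338.68°,0.6578) → tip=(0.1294,-0.0505,0.6378)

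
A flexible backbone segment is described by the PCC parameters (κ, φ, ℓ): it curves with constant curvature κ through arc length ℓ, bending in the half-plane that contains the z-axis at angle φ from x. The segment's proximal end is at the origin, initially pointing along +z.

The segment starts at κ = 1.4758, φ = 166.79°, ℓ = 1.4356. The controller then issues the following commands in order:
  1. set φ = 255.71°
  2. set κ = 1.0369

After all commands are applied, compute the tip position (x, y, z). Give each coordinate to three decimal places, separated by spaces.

-0.218 -0.858 0.961

initial: κ=1.4758, φ=166.79°, ℓ=1.4356
cmd 1: set φ=255.71° → (κ,φ,ℓ)=(1.4758,255.71°,1.4356) → tip=(-0.2544,-0.9986,0.5784)
cmd 2: set κ=1.0369 → (κ,φ,ℓ)=(1.0369,255.71°,1.4356) → tip=(-0.2185,-0.8578,0.9612)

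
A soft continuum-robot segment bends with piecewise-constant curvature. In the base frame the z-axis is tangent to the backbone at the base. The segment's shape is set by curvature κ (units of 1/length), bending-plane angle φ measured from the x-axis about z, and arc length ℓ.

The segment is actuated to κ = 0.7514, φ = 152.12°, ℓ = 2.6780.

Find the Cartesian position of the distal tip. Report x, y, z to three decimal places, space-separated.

-1.679 0.888 1.203

θ = κ·ℓ = 0.7514 × 2.6780 = 2.01225 rad
ρ = (1 − cos θ)/κ = (1 − -0.42725)/0.7514 = 1.89946
z = sin θ / κ = 0.90413/0.7514 = 1.20326
x = ρ cos φ = 1.89946 × cos(152.12°) = -1.67899
y = ρ sin φ = 1.89946 × sin(152.12°) = 0.88823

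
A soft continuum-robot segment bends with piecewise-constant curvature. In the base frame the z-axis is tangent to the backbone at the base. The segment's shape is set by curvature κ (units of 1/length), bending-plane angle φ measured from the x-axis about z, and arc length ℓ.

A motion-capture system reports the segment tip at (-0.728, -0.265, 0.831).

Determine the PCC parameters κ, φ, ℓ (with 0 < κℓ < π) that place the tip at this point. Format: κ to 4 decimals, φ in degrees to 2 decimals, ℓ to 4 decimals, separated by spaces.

ρ = √(x²+y²) = √(-0.728² + -0.265²) = 0.77473
φ = atan2(y, x) mod 360° = atan2(-0.265, -0.728) = 200.0021°
|p|² = ρ² + z² = 0.77473² + 0.831² = 1.29077
κ = 2ρ / |p|² = 2×0.77473 / 1.29077 = 1.20042
θ = 2·atan2(ρ, z) = 2·atan2(0.77473, 0.831) = 1.50074 rad
ℓ = θ/κ = 1.50074/1.20042 = 1.25018

1.2004 200.00 1.2502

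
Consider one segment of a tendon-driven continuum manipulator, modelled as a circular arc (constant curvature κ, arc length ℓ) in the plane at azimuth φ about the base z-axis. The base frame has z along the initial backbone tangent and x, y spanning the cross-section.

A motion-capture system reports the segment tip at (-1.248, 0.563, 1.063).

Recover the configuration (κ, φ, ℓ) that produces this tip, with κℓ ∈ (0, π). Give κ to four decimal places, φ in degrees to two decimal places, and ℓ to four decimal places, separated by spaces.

0.9114 155.72 1.9983

ρ = √(x²+y²) = √(-1.248² + 0.563²) = 1.36911
φ = atan2(y, x) mod 360° = atan2(0.563, -1.248) = 155.7188°
|p|² = ρ² + z² = 1.36911² + 1.063² = 3.00444
κ = 2ρ / |p|² = 2×1.36911 / 3.00444 = 0.91139
θ = 2·atan2(ρ, z) = 2·atan2(1.36911, 1.063) = 1.82121 rad
ℓ = θ/κ = 1.82121/0.91139 = 1.99827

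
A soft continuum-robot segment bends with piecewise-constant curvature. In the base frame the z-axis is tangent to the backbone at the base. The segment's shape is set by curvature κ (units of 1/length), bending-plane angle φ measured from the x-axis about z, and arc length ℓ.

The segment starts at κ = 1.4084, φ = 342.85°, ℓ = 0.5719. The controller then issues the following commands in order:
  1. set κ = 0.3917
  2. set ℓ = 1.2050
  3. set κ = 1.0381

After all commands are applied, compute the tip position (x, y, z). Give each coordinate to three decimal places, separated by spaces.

initial: κ=1.4084, φ=342.85°, ℓ=0.5719
cmd 1: set κ=0.3917 → (κ,φ,ℓ)=(0.3917,342.85°,0.5719) → tip=(0.0610,-0.0188,0.5671)
cmd 2: set ℓ=1.2050 → (κ,φ,ℓ)=(0.3917,342.85°,1.2050) → tip=(0.2667,-0.0823,1.1608)
cmd 3: set κ=1.0381 → (κ,φ,ℓ)=(1.0381,342.85°,1.2050) → tip=(0.6310,-0.1947,0.9144)

0.631 -0.195 0.914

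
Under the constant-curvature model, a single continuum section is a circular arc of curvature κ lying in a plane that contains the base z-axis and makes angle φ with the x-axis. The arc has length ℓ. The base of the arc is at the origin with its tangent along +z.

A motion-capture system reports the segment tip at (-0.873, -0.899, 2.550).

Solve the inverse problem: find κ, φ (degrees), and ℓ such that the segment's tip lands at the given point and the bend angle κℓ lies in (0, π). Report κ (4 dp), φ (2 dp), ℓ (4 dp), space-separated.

0.3105 225.84 2.9425

ρ = √(x²+y²) = √(-0.873² + -0.899²) = 1.25313
φ = atan2(y, x) mod 360° = atan2(-0.899, -0.873) = 225.8406°
|p|² = ρ² + z² = 1.25313² + 2.550² = 8.07283
κ = 2ρ / |p|² = 2×1.25313 / 8.07283 = 0.31046
θ = 2·atan2(ρ, z) = 2·atan2(1.25313, 2.550) = 0.91352 rad
ℓ = θ/κ = 0.91352/0.31046 = 2.94253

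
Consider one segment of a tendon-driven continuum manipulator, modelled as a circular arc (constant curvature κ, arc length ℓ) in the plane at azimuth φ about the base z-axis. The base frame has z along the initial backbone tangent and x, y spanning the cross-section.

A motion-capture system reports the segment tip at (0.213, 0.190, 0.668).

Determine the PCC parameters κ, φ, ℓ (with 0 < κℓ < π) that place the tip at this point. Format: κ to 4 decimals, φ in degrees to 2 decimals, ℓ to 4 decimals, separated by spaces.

1.0818 41.73 0.7465

ρ = √(x²+y²) = √(0.213² + 0.190²) = 0.28543
φ = atan2(y, x) mod 360° = atan2(0.190, 0.213) = 41.7336°
|p|² = ρ² + z² = 0.28543² + 0.668² = 0.52769
κ = 2ρ / |p|² = 2×0.28543 / 0.52769 = 1.08179
θ = 2·atan2(ρ, z) = 2·atan2(0.28543, 0.668) = 0.80761 rad
ℓ = θ/κ = 0.80761/1.08179 = 0.74655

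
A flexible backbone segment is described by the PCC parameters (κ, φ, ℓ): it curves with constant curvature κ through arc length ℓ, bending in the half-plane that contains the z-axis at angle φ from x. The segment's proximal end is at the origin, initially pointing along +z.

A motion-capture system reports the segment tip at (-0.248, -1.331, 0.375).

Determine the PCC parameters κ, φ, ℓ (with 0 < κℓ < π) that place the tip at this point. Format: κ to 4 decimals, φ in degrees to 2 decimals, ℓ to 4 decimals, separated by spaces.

ρ = √(x²+y²) = √(-0.248² + -1.331²) = 1.35391
φ = atan2(y, x) mod 360° = atan2(-1.331, -0.248) = 259.4453°
|p|² = ρ² + z² = 1.35391² + 0.375² = 1.97369
κ = 2ρ / |p|² = 2×1.35391 / 1.97369 = 1.37196
θ = 2·atan2(ρ, z) = 2·atan2(1.35391, 0.375) = 2.60119 rad
ℓ = θ/κ = 2.60119/1.37196 = 1.89597

1.3720 259.45 1.8960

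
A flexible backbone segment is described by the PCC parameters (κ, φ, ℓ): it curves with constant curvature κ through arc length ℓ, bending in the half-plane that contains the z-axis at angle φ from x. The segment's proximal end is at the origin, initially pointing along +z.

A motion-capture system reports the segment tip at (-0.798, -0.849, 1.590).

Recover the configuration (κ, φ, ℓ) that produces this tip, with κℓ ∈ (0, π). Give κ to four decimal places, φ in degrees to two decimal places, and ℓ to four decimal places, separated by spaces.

0.5997 226.77 2.1090

ρ = √(x²+y²) = √(-0.798² + -0.849²) = 1.16516
φ = atan2(y, x) mod 360° = atan2(-0.849, -0.798) = 226.7736°
|p|² = ρ² + z² = 1.16516² + 1.590² = 3.88571
κ = 2ρ / |p|² = 2×1.16516 / 3.88571 = 0.59972
θ = 2·atan2(ρ, z) = 2·atan2(1.16516, 1.590) = 1.26481 rad
ℓ = θ/κ = 1.26481/0.59972 = 2.10901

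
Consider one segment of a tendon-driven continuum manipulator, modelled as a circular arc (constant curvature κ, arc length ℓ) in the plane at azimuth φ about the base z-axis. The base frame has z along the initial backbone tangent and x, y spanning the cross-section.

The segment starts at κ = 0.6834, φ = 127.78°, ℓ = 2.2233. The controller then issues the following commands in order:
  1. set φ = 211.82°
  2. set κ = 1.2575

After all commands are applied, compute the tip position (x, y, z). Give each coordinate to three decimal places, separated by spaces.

initial: κ=0.6834, φ=127.78°, ℓ=2.2233
cmd 1: set φ=211.82° → (κ,φ,ℓ)=(0.6834,211.82°,2.2233) → tip=(-1.1795,-0.7319,1.4613)
cmd 2: set κ=1.2575 → (κ,φ,ℓ)=(1.2575,211.82°,2.2233) → tip=(-1.3114,-0.8138,0.2695)

-1.311 -0.814 0.270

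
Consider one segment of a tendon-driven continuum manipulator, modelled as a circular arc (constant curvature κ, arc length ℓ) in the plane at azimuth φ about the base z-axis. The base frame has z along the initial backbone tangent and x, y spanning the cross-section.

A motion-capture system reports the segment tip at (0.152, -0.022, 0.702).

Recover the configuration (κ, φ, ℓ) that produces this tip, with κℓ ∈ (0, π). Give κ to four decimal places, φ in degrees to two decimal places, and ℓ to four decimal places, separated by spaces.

0.5948 351.76 0.7242

ρ = √(x²+y²) = √(0.152² + -0.022²) = 0.15358
φ = atan2(y, x) mod 360° = atan2(-0.022, 0.152) = 351.7644°
|p|² = ρ² + z² = 0.15358² + 0.702² = 0.51639
κ = 2ρ / |p|² = 2×0.15358 / 0.51639 = 0.59483
θ = 2·atan2(ρ, z) = 2·atan2(0.15358, 0.702) = 0.43077 rad
ℓ = θ/κ = 0.43077/0.59483 = 0.72419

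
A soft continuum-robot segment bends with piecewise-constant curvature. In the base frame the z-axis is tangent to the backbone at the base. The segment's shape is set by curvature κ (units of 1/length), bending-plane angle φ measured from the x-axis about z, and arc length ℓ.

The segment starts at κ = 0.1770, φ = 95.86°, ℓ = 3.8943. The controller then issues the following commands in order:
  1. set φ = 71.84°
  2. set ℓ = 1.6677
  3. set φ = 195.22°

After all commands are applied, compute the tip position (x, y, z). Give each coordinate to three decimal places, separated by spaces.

initial: κ=0.1770, φ=95.86°, ℓ=3.8943
cmd 1: set φ=71.84° → (κ,φ,ℓ)=(0.1770,71.84°,3.8943) → tip=(0.4020,1.2256,3.5932)
cmd 2: set ℓ=1.6677 → (κ,φ,ℓ)=(0.1770,71.84°,1.6677) → tip=(0.0762,0.2322,1.6436)
cmd 3: set φ=195.22° → (κ,φ,ℓ)=(0.1770,195.22°,1.6677) → tip=(-0.2358,-0.0641,1.6436)

-0.236 -0.064 1.644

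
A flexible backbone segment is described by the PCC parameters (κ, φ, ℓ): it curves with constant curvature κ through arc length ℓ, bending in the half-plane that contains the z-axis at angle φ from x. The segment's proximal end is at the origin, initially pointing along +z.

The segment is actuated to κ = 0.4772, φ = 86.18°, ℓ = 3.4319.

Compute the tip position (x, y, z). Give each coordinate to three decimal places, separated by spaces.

0.149 2.231 2.091

θ = κ·ℓ = 0.4772 × 3.4319 = 1.63770 rad
ρ = (1 − cos θ)/κ = (1 − -0.06686)/0.4772 = 2.23566
z = sin θ / κ = 0.99776/0.4772 = 2.09087
x = ρ cos φ = 2.23566 × cos(86.18°) = 0.14894
y = ρ sin φ = 2.23566 × sin(86.18°) = 2.23069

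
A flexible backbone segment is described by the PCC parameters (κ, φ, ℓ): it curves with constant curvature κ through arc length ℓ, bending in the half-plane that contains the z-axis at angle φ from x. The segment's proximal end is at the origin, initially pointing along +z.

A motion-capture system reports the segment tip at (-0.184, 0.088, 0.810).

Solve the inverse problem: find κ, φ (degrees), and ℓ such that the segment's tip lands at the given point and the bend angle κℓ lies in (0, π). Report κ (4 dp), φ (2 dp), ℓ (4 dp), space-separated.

ρ = √(x²+y²) = √(-0.184² + 0.088²) = 0.20396
φ = atan2(y, x) mod 360° = atan2(0.088, -0.184) = 154.4400°
|p|² = ρ² + z² = 0.20396² + 0.810² = 0.69770
κ = 2ρ / |p|² = 2×0.20396 / 0.69770 = 0.58467
θ = 2·atan2(ρ, z) = 2·atan2(0.20396, 0.810) = 0.49335 rad
ℓ = θ/κ = 0.49335/0.58467 = 0.84382

0.5847 154.44 0.8438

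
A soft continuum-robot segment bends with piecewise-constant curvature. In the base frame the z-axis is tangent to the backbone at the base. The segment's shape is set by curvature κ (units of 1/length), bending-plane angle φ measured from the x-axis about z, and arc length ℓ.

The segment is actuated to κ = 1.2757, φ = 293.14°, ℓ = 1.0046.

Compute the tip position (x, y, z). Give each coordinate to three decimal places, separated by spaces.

θ = κ·ℓ = 1.2757 × 1.0046 = 1.28157 rad
ρ = (1 − cos θ)/κ = (1 − 0.28521)/1.2757 = 0.56031
z = sin θ / κ = 0.95846/1.2757 = 0.75132
x = ρ cos φ = 0.56031 × cos(293.14°) = 0.22019
y = ρ sin φ = 0.56031 × sin(293.14°) = -0.51523

0.220 -0.515 0.751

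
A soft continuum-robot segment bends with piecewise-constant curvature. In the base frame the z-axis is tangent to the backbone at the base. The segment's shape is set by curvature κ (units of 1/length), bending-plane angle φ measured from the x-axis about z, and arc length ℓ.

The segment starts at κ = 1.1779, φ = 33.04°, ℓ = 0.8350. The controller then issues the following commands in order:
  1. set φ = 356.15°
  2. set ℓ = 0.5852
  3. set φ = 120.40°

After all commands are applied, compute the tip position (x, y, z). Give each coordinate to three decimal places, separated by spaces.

-0.098 0.167 0.540

initial: κ=1.1779, φ=33.04°, ℓ=0.8350
cmd 1: set φ=356.15° → (κ,φ,ℓ)=(1.1779,356.15°,0.8350) → tip=(0.3777,-0.0254,0.7067)
cmd 2: set ℓ=0.5852 → (κ,φ,ℓ)=(1.1779,356.15°,0.5852) → tip=(0.1934,-0.0130,0.5399)
cmd 3: set φ=120.40° → (κ,φ,ℓ)=(1.1779,120.40°,0.5852) → tip=(-0.0981,0.1672,0.5399)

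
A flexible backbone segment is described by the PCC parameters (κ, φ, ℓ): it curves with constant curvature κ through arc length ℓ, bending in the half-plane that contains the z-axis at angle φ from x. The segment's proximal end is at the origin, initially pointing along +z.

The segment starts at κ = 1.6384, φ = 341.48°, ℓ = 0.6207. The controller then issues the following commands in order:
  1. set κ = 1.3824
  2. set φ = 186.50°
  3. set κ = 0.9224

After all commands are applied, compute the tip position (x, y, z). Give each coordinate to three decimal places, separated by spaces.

initial: κ=1.6384, φ=341.48°, ℓ=0.6207
cmd 1: set κ=1.3824 → (κ,φ,ℓ)=(1.3824,341.48°,0.6207) → tip=(0.2374,-0.0795,0.5473)
cmd 2: set φ=186.50° → (κ,φ,ℓ)=(1.3824,186.50°,0.6207) → tip=(-0.2487,-0.0283,0.5473)
cmd 3: set κ=0.9224 → (κ,φ,ℓ)=(0.9224,186.50°,0.6207) → tip=(-0.1718,-0.0196,0.5873)

-0.172 -0.020 0.587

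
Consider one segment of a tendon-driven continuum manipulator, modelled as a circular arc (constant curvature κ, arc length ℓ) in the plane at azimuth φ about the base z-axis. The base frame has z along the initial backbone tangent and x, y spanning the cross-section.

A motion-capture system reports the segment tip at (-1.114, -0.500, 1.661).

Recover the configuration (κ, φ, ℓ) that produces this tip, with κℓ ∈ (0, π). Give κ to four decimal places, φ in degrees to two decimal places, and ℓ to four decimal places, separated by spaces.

0.5746 204.17 2.2064

ρ = √(x²+y²) = √(-1.114² + -0.500²) = 1.22106
φ = atan2(y, x) mod 360° = atan2(-0.500, -1.114) = 204.1721°
|p|² = ρ² + z² = 1.22106² + 1.661² = 4.24992
κ = 2ρ / |p|² = 2×1.22106 / 4.24992 = 0.57463
θ = 2·atan2(ρ, z) = 2·atan2(1.22106, 1.661) = 1.26784 rad
ℓ = θ/κ = 1.26784/0.57463 = 2.20637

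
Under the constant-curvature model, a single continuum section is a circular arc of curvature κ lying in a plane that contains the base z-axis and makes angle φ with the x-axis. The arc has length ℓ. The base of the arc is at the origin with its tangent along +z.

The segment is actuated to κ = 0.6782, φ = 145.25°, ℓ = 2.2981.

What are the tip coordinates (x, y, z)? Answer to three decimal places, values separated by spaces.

θ = κ·ℓ = 0.6782 × 2.2981 = 1.55857 rad
ρ = (1 − cos θ)/κ = (1 − 0.01222)/0.6782 = 1.45647
z = sin θ / κ = 0.99993/0.6782 = 1.47438
x = ρ cos φ = 1.45647 × cos(145.25°) = -1.19670
y = ρ sin φ = 1.45647 × sin(145.25°) = 0.83018

-1.197 0.830 1.474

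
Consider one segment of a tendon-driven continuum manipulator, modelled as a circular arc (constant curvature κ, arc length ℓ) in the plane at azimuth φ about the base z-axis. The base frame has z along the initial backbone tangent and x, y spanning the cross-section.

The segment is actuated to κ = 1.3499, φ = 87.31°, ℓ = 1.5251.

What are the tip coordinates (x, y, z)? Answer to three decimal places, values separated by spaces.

θ = κ·ℓ = 1.3499 × 1.5251 = 2.05873 rad
ρ = (1 − cos θ)/κ = (1 − -0.46880)/1.3499 = 1.08808
z = sin θ / κ = 0.88330/1.3499 = 0.65435
x = ρ cos φ = 1.08808 × cos(87.31°) = 0.05107
y = ρ sin φ = 1.08808 × sin(87.31°) = 1.08688

0.051 1.087 0.654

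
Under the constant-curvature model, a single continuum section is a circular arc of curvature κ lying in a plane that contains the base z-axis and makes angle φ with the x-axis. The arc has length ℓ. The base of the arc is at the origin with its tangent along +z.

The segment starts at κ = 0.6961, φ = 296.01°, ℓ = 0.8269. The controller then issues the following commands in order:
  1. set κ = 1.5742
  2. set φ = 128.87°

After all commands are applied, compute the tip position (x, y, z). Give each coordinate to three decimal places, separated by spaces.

initial: κ=0.6961, φ=296.01°, ℓ=0.8269
cmd 1: set κ=1.5742 → (κ,φ,ℓ)=(1.5742,296.01°,0.8269) → tip=(0.2045,-0.4191,0.6124)
cmd 2: set φ=128.87° → (κ,φ,ℓ)=(1.5742,128.87°,0.8269) → tip=(-0.2927,0.3631,0.6124)

-0.293 0.363 0.612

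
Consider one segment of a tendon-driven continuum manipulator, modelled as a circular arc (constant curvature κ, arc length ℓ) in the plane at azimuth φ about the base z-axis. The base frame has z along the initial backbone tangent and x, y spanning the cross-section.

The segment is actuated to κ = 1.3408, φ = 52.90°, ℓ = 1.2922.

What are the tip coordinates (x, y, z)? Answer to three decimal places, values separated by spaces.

θ = κ·ℓ = 1.3408 × 1.2922 = 1.73258 rad
ρ = (1 − cos θ)/κ = (1 − -0.16108)/1.3408 = 0.86596
z = sin θ / κ = 0.98694/1.3408 = 0.73608
x = ρ cos φ = 0.86596 × cos(52.90°) = 0.52235
y = ρ sin φ = 0.86596 × sin(52.90°) = 0.69068

0.522 0.691 0.736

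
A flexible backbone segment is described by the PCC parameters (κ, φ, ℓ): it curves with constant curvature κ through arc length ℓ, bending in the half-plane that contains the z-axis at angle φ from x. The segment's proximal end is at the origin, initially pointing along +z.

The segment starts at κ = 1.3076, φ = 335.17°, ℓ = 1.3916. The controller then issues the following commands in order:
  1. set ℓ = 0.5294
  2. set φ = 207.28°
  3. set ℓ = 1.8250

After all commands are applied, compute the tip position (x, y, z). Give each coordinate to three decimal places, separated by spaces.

-1.175 -0.606 0.524

initial: κ=1.3076, φ=335.17°, ℓ=1.3916
cmd 1: set ℓ=0.5294 → (κ,φ,ℓ)=(1.3076,335.17°,0.5294) → tip=(0.1598,-0.0739,0.4881)
cmd 2: set φ=207.28° → (κ,φ,ℓ)=(1.3076,207.28°,0.5294) → tip=(-0.1565,-0.0807,0.4881)
cmd 3: set ℓ=1.8250 → (κ,φ,ℓ)=(1.3076,207.28°,1.8250) → tip=(-1.1746,-0.6057,0.5242)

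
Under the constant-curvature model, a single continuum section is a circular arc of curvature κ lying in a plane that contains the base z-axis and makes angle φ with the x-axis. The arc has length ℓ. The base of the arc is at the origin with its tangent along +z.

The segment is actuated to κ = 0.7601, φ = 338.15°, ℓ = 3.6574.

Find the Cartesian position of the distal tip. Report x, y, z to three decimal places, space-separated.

2.363 -0.948 0.465

θ = κ·ℓ = 0.7601 × 3.6574 = 2.77999 rad
ρ = (1 − cos θ)/κ = (1 − -0.93533)/0.7601 = 2.54615
z = sin θ / κ = 0.35377/0.7601 = 0.46543
x = ρ cos φ = 2.54615 × cos(338.15°) = 2.36324
y = ρ sin φ = 2.54615 × sin(338.15°) = -0.94762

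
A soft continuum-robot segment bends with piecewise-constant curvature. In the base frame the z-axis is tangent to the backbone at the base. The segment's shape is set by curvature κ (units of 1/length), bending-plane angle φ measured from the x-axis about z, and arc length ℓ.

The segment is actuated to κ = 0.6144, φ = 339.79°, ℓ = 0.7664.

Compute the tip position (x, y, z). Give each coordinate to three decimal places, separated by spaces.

θ = κ·ℓ = 0.6144 × 0.7664 = 0.47088 rad
ρ = (1 − cos θ)/κ = (1 − 0.89117)/0.6144 = 0.17713
z = sin θ / κ = 0.45367/0.6144 = 0.73839
x = ρ cos φ = 0.17713 × cos(339.79°) = 0.16622
y = ρ sin φ = 0.17713 × sin(339.79°) = -0.06119

0.166 -0.061 0.738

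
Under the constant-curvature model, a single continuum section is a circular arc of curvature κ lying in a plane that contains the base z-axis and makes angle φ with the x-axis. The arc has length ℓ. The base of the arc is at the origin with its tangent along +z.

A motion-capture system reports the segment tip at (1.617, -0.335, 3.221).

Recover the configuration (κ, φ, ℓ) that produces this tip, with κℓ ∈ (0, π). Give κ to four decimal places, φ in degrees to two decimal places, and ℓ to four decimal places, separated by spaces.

ρ = √(x²+y²) = √(1.617² + -0.335²) = 1.65134
φ = atan2(y, x) mod 360° = atan2(-0.335, 1.617) = 348.2954°
|p|² = ρ² + z² = 1.65134² + 3.221² = 13.10176
κ = 2ρ / |p|² = 2×1.65134 / 13.10176 = 0.25208
θ = 2·atan2(ρ, z) = 2·atan2(1.65134, 3.221) = 0.94748 rad
ℓ = θ/κ = 0.94748/0.25208 = 3.75866

0.2521 348.30 3.7587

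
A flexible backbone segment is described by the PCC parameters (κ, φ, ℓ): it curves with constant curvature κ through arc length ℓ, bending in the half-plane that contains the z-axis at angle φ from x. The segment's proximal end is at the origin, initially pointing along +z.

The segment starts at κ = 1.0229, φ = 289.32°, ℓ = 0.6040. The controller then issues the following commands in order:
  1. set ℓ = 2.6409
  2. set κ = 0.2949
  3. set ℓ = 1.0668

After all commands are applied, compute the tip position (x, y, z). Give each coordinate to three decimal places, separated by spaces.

initial: κ=1.0229, φ=289.32°, ℓ=0.6040
cmd 1: set ℓ=2.6409 → (κ,φ,ℓ)=(1.0229,289.32°,2.6409) → tip=(0.6160,-1.7572,0.4166)
cmd 2: set κ=0.2949 → (κ,φ,ℓ)=(0.2949,289.32°,2.6409) → tip=(0.3234,-0.9224,2.3819)
cmd 3: set ℓ=1.0668 → (κ,φ,ℓ)=(0.2949,289.32°,1.0668) → tip=(0.0551,-0.1571,1.0493)

0.055 -0.157 1.049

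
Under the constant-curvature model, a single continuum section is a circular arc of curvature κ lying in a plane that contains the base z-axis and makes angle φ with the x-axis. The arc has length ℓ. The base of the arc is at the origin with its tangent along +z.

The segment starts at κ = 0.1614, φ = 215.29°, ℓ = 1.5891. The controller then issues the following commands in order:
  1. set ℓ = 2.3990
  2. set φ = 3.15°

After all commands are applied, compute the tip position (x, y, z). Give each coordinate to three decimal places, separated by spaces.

0.458 0.025 2.340

initial: κ=0.1614, φ=215.29°, ℓ=1.5891
cmd 1: set ℓ=2.3990 → (κ,φ,ℓ)=(0.1614,215.29°,2.3990) → tip=(-0.3744,-0.2650,2.3395)
cmd 2: set φ=3.15° → (κ,φ,ℓ)=(0.1614,3.15°,2.3990) → tip=(0.4580,0.0252,2.3395)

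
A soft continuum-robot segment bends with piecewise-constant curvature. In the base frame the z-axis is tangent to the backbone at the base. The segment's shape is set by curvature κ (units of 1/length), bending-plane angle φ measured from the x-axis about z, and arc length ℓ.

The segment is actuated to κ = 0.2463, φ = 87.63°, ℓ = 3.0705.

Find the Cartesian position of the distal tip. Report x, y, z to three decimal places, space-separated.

0.046 1.106 2.786

θ = κ·ℓ = 0.2463 × 3.0705 = 0.75626 rad
ρ = (1 − cos θ)/κ = (1 − 0.72740)/0.2463 = 1.10676
z = sin θ / κ = 0.68621/0.2463 = 2.78607
x = ρ cos φ = 1.10676 × cos(87.63°) = 0.04577
y = ρ sin φ = 1.10676 × sin(87.63°) = 1.10581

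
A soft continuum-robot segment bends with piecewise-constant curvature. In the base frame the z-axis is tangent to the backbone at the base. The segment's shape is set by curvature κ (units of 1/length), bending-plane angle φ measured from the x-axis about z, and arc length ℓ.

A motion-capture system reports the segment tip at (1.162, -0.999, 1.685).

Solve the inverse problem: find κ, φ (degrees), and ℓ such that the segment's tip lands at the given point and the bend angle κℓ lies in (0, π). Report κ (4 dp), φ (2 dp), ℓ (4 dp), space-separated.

0.5908 319.31 2.4983

ρ = √(x²+y²) = √(1.162² + -0.999²) = 1.53240
φ = atan2(y, x) mod 360° = atan2(-0.999, 1.162) = 319.3135°
|p|² = ρ² + z² = 1.53240² + 1.685² = 5.18747
κ = 2ρ / |p|² = 2×1.53240 / 5.18747 = 0.59081
θ = 2·atan2(ρ, z) = 2·atan2(1.53240, 1.685) = 1.47601 rad
ℓ = θ/κ = 1.47601/0.59081 = 2.49829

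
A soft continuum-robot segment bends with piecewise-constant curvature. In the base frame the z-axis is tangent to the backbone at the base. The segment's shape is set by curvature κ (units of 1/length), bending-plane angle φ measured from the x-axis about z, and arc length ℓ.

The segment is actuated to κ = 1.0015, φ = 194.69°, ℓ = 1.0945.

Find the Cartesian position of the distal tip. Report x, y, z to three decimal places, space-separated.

θ = κ·ℓ = 1.0015 × 1.0945 = 1.09614 rad
ρ = (1 − cos θ)/κ = (1 − 0.45703)/1.0015 = 0.54216
z = sin θ / κ = 0.88945/1.0015 = 0.88812
x = ρ cos φ = 0.54216 × cos(194.69°) = -0.52443
y = ρ sin φ = 0.54216 × sin(194.69°) = -0.13748

-0.524 -0.137 0.888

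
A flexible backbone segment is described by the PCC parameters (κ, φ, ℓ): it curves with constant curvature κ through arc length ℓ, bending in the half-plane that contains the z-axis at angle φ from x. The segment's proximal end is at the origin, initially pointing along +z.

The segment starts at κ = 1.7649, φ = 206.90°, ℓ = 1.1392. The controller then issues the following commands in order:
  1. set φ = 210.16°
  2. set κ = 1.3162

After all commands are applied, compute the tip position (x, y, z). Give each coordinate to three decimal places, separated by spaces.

initial: κ=1.7649, φ=206.90°, ℓ=1.1392
cmd 1: set φ=210.16° → (κ,φ,ℓ)=(1.7649,210.16°,1.1392) → tip=(-0.6985,-0.4059,0.5127)
cmd 2: set κ=1.3162 → (κ,φ,ℓ)=(1.3162,210.16°,1.1392) → tip=(-0.6101,-0.3545,0.7578)

-0.610 -0.354 0.758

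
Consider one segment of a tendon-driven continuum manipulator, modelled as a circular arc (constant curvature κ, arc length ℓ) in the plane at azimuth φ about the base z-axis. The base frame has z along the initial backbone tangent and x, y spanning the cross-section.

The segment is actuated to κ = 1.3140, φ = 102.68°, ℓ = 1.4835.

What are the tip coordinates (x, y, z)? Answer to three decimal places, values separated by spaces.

-0.229 1.017 0.707

θ = κ·ℓ = 1.3140 × 1.4835 = 1.94932 rad
ρ = (1 − cos θ)/κ = (1 − -0.36955)/1.3140 = 1.04227
z = sin θ / κ = 0.92921/1.3140 = 0.70716
x = ρ cos φ = 1.04227 × cos(102.68°) = -0.22879
y = ρ sin φ = 1.04227 × sin(102.68°) = 1.01685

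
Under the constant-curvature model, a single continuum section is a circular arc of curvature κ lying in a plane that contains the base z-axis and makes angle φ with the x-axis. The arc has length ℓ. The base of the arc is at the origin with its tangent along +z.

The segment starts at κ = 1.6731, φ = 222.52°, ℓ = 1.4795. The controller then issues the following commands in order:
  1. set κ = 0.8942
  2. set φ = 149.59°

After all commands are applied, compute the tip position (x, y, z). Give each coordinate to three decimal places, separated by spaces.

initial: κ=1.6731, φ=222.52°, ℓ=1.4795
cmd 1: set κ=0.8942 → (κ,φ,ℓ)=(0.8942,222.52°,1.4795) → tip=(-0.6221,-0.5704,1.0842)
cmd 2: set φ=149.59° → (κ,φ,ℓ)=(0.8942,149.59°,1.4795) → tip=(-0.7279,0.4272,1.0842)

-0.728 0.427 1.084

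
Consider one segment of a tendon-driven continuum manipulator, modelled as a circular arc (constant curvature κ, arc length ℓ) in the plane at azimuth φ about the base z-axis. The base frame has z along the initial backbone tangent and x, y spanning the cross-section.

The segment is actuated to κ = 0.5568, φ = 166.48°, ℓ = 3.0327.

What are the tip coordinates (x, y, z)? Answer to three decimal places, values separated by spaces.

-1.951 0.469 1.784

θ = κ·ℓ = 0.5568 × 3.0327 = 1.68861 rad
ρ = (1 − cos θ)/κ = (1 − -0.11754)/0.5568 = 2.00707
z = sin θ / κ = 0.99307/0.5568 = 1.78353
x = ρ cos φ = 2.00707 × cos(166.48°) = -1.95145
y = ρ sin φ = 2.00707 × sin(166.48°) = 0.46922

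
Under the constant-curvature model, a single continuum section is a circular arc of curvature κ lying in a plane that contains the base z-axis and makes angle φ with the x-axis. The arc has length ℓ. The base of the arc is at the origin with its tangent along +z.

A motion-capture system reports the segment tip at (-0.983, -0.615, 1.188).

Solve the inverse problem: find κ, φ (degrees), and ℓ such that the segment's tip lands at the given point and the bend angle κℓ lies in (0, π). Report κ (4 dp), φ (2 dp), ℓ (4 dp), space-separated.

0.8415 212.03 1.8378

ρ = √(x²+y²) = √(-0.983² + -0.615²) = 1.15953
φ = atan2(y, x) mod 360° = atan2(-0.615, -0.983) = 212.0316°
|p|² = ρ² + z² = 1.15953² + 1.188² = 2.75586
κ = 2ρ / |p|² = 2×1.15953 / 2.75586 = 0.84150
θ = 2·atan2(ρ, z) = 2·atan2(1.15953, 1.188) = 1.54654 rad
ℓ = θ/κ = 1.54654/0.84150 = 1.83783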